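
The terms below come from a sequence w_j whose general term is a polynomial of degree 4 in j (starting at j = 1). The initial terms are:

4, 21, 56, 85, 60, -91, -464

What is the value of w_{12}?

1st diffs: 17, 35, 29, -25, -151, -373.
2nd diffs: 18, -6, -54, -126, -222.
3rd diffs: -24, -48, -72, -96.
4th diffs: -24, -24, -24 (constant).
So w_j = -j^4 + 6j^3 - 2j^2 - 4j + 5.
Evaluating at j = 12 gives w_{12} = -10699.

-10699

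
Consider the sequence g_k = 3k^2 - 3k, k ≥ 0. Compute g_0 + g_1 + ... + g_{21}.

9240

Over k = 0..21: Σk = 231, Σk² = 3311.
Total = (3)·3311 + (-3)·231 = 9240.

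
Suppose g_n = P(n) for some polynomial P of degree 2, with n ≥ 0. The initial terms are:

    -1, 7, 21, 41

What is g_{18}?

1061

1st diffs: 8, 14, 20.
2nd diffs: 6, 6 (constant).
Newton forward-difference form: g_n = -1 + 8·C(n,1) + 6·C(n,2).
At n = 18: n = 18, so g_{18} = -1 + 144 + 918 = 1061.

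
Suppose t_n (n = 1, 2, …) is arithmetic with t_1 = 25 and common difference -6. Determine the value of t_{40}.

t_n = 25 + (n - 1)·(-6).
t_{40} = 25 + 39·(-6) = -209.

-209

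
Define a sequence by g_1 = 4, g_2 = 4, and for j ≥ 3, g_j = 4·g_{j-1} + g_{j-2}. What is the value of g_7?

6388

Applying the relation repeatedly:
g_3 = 20, g_4 = 84, g_5 = 356, g_6 = 1508, g_7 = 6388.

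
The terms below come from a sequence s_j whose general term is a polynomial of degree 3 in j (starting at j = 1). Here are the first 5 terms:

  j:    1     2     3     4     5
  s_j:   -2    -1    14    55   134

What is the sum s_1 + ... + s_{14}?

1st diffs: 1, 15, 41, 79.
2nd diffs: 14, 26, 38.
3rd diffs: 12, 12 (constant).
Newton forward-difference form: s_j = -2 + 1·C(j-1,1) + 14·C(j-1,2) + 12·C(j-1,3).
Continuing: …, 263, 454, 719, 1070, …, s_{14} = 4535.
Summing j = 1..14 (14 terms) gives 17171.

17171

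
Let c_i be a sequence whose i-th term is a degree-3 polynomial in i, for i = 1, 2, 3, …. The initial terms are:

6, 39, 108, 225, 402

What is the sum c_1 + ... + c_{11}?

11781

1st diffs: 33, 69, 117, 177.
2nd diffs: 36, 48, 60.
3rd diffs: 12, 12 (constant).
Newton forward-difference form: c_i = 6 + 33·C(i-1,1) + 36·C(i-1,2) + 12·C(i-1,3).
Continuing: …, 651, 984, 1413, 1950, …, c_{11} = 3396.
Summing i = 1..11 (11 terms) gives 11781.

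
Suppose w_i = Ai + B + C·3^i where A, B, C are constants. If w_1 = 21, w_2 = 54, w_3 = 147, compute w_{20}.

The three given values yield: A + B + 3C = 21; 2A + B + 9C = 54; 3A + B + 27C = 147.
Subtracting the first from the second: A + 6C = 33.
Subtracting the second from the third: A + 18C = 93.
Solving: C = 5, A = 3, then B = 3.
Therefore w_{20} = 60 + 3 + 5·3486784401 = 17433922068.

17433922068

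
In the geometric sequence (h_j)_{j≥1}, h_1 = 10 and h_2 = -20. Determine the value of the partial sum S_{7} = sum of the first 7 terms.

Common ratio r = -2.
h_j = 10·(-2)^(j-1).
S = 10·((-2)^7 - 1)/(-2 - 1) = 10·(-128 - 1)/(-3) = 430.

430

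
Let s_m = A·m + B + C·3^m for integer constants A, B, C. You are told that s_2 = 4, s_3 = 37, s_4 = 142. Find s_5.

463

The three given values yield: 2A + B + 9C = 4; 3A + B + 27C = 37; 4A + B + 81C = 142.
Subtracting the first from the second: A + 18C = 33.
Subtracting the second from the third: A + 54C = 105.
Solving: C = 2, A = -3, then B = -8.
Therefore s_5 = -15 + (-8) + 2·243 = 463.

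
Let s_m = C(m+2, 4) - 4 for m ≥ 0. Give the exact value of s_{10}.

C(12, 4) = 495, so s_{10} = 491.

491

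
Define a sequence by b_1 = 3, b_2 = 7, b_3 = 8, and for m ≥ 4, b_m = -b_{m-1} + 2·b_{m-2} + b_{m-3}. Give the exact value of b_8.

Applying the relation repeatedly:
b_4 = 9;  b_5 = 14;  b_6 = 12;  b_7 = 25;  b_8 = 13.

13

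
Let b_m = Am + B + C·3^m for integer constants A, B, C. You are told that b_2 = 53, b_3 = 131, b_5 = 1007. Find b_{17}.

516560759

Write the equations: 2A + B + 9C = 53; 3A + B + 27C = 131; 5A + B + 243C = 1007.
Subtracting the first from the second: A + 18C = 78.
Subtracting the second from the third: 2A + 216C = 876.
Solving: C = 4, A = 6, then B = 5.
Therefore b_{17} = 102 + 5 + 4·129140163 = 516560759.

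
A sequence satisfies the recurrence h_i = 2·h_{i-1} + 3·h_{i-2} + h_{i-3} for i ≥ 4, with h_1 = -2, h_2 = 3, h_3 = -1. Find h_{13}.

88058

Step forward from the initial values:
h_4 = 5;  h_5 = 10;  h_6 = 34;  h_7 = 103;  h_8 = 318;  h_9 = 979;  h_{10} = 3015;  h_{11} = 9285;  h_{12} = 28594;  h_{13} = 88058.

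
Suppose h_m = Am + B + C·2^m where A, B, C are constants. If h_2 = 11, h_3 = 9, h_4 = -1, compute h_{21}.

The three given values yield: 2A + B + 4C = 11; 3A + B + 8C = 9; 4A + B + 16C = -1.
Subtracting the first from the second: A + 4C = -2.
Subtracting the second from the third: A + 8C = -10.
Solving: C = -2, A = 6, then B = 7.
So h_m = 6·m + 7 + (-2)·2^m; at m=21 this is -4194171.

-4194171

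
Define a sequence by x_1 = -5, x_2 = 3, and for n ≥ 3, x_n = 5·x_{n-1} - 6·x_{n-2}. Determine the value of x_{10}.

Applying the relation repeatedly:
x_3 = 45  x_4 = 207  x_5 = 765  x_6 = 2583  x_7 = 8325  x_8 = 26127  x_9 = 80685  x_{10} = 246663.
(Characteristic roots are 3 and 2.)

246663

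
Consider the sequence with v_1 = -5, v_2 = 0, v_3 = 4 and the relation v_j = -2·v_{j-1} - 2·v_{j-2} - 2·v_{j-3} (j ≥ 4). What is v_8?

8

Step forward from the initial values:
v_4 = 2;  v_5 = -12;  v_6 = 12;  v_7 = -4;  v_8 = 8.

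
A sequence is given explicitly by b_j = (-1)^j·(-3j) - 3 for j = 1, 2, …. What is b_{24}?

(-1)^24 = 1; -3j at j=24 is -72; so b_{24} = -75.

-75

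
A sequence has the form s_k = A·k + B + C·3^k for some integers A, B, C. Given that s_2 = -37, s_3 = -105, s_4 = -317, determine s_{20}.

-13947137533

The three given values yield: 2A + B + 9C = -37; 3A + B + 27C = -105; 4A + B + 81C = -317.
Subtracting the first from the second: A + 18C = -68.
Subtracting the second from the third: A + 54C = -212.
Solving: C = -4, A = 4, then B = -9.
Hence s_{20} = 4·20 + (-9) + (-4)·3486784401 = -13947137533.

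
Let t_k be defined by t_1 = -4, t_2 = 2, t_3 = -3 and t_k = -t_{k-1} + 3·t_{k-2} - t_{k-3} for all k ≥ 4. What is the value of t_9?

-892

Step forward from the initial values:
t_4 = 13;  t_5 = -24;  t_6 = 66;  t_7 = -151;  t_8 = 373;  t_9 = -892.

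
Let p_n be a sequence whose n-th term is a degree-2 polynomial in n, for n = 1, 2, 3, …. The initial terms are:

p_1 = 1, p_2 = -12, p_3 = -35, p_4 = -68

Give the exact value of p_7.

1st diffs: -13, -23, -33.
2nd diffs: -10, -10 (constant).
So p_n = -5n^2 + 2n + 4.
Evaluating at n = 7 gives p_7 = -227.

-227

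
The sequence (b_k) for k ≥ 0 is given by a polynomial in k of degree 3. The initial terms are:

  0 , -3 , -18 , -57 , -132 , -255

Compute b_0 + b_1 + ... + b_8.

-2628

1st diffs: -3, -15, -39, -75, -123.
2nd diffs: -12, -24, -36, -48.
3rd diffs: -12, -12, -12 (constant).
Newton forward-difference form: b_k = (-3)·C(k,1) + (-12)·C(k,2) + (-12)·C(k,3).
Continuing: -438, -693, -1032.
Summing k = 0..8 (9 terms) gives -2628.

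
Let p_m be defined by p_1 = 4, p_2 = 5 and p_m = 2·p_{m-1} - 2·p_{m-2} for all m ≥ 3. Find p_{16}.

Applying the relation repeatedly:
p_3 = 2; p_4 = -6; p_5 = -16; …; p_{13} = -256; p_{14} = -320; p_{15} = -128; p_{16} = 384.

384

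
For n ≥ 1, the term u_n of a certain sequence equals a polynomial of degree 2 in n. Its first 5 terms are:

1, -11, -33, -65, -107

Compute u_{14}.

1st diffs: -12, -22, -32, -42.
2nd diffs: -10, -10, -10 (constant).
Newton forward-difference form: u_n = 1 + (-12)·C(n-1,1) + (-10)·C(n-1,2).
At n = 14: n-1 = 13, so u_{14} = 1 - 156 - 780 = -935.

-935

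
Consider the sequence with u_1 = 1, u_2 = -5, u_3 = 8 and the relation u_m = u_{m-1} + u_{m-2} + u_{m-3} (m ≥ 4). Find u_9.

Compute successive terms:
u_4 = 4, u_5 = 7, u_6 = 19, u_7 = 30, u_8 = 56, u_9 = 105.

105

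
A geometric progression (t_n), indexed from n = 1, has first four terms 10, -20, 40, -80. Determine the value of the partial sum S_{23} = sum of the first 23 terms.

Common ratio r = -2.
t_n = 10·(-2)^(n-1).
S = 10·((-2)^23 - 1)/(-2 - 1) = 10·(-8388608 - 1)/(-3) = 27962030.

27962030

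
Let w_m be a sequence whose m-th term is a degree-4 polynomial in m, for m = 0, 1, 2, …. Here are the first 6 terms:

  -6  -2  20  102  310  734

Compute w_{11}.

1st diffs: 4, 22, 82, 208, 424.
2nd diffs: 18, 60, 126, 216.
3rd diffs: 42, 66, 90.
4th diffs: 24, 24 (constant).
Newton forward-difference form: w_m = -6 + 4·C(m,1) + 18·C(m,2) + 42·C(m,3) + 24·C(m,4).
At m = 11: m = 11, so w_{11} = -6 + 44 + 990 + 6930 + 7920 = 15878.

15878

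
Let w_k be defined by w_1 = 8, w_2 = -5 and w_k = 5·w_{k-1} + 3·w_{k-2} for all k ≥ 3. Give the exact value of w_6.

-575

Applying the relation repeatedly:
w_3 = -1; w_4 = -20; w_5 = -103; w_6 = -575.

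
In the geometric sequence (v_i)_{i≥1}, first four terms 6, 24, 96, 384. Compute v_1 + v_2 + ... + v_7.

32766

Common ratio r = 4.
v_i = 6·4^(i-1).
S = 6·(4^7 - 1)/(4 - 1) = 6·(16384 - 1)/(3) = 32766.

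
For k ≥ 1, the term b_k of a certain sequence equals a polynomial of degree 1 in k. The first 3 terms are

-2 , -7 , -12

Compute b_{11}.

-52

1st diffs: -5, -5 (constant).
So b_k = -5k + 3.
Evaluating at k = 11 gives b_{11} = -52.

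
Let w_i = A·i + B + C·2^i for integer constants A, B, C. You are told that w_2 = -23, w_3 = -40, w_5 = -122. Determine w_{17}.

At i = 2, 3, 5: 2A + B + 4C = -23; 3A + B + 8C = -40; 5A + B + 32C = -122.
Subtracting the first from the second: A + 4C = -17.
Subtracting the second from the third: 2A + 24C = -82.
Solving: C = -3, A = -5, then B = -1.
So w_i = -5·i + (-1) + (-3)·2^i; at i=17 this is -393302.

-393302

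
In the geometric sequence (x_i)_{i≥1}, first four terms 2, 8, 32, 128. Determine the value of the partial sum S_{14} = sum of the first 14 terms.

178956970

Common ratio r = 4.
x_i = 2·4^(i-1).
S = 2·(4^14 - 1)/(4 - 1) = 2·(268435456 - 1)/(3) = 178956970.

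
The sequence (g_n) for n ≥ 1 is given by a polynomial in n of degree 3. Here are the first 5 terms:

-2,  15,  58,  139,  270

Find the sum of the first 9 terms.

1st diffs: 17, 43, 81, 131.
2nd diffs: 26, 38, 50.
3rd diffs: 12, 12 (constant).
Newton forward-difference form: g_n = -2 + 17·C(n-1,1) + 26·C(n-1,2) + 12·C(n-1,3).
Continuing: 463, 730, 1083, 1534.
Summing n = 1..9 (9 terms) gives 4290.

4290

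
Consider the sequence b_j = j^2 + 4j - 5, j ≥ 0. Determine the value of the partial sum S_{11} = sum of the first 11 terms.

550

Over j = 0..10: Σj = 55, Σj² = 385.
Total = (1)·385 + (4)·55 + (-5)·11 = 550.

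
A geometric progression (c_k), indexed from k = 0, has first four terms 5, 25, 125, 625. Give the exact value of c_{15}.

Common ratio r = 5.
c_k = 5·5^(k-0).
c_{15} = 5·5^15 = 152587890625.

152587890625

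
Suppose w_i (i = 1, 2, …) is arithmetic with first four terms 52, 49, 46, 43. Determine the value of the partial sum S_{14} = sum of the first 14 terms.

Common difference d = -3.
w_i = 52 + (i - 1)·(-3).
w_{14} = 13; S = 14·(52 + 13)/2 = 455.

455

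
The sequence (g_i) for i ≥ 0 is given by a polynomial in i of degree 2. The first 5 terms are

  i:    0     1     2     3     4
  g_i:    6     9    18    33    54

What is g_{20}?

1st diffs: 3, 9, 15, 21.
2nd diffs: 6, 6, 6 (constant).
So g_i = 3i^2 + 6.
Evaluating at i = 20 gives g_{20} = 1206.

1206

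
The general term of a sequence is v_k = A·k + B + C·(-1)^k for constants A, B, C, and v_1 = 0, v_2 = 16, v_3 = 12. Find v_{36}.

220

Plug in k = 1, 2, 3: A + B - C = 0; 2A + B + C = 16; 3A + B - C = 12.
Subtracting the first from the second: A + 2C = 16.
Subtracting the second from the third: A - 2C = -4.
Solving: C = 5, A = 6, then B = -1.
Hence v_{36} = 6·36 + (-1) + 5·1 = 220.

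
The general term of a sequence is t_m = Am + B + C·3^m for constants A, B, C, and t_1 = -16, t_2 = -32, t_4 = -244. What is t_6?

Plug in m = 1, 2, 4: A + B + 3C = -16; 2A + B + 9C = -32; 4A + B + 81C = -244.
Subtracting the first from the second: A + 6C = -16.
Subtracting the second from the third: 2A + 72C = -212.
Solving: C = -3, A = 2, then B = -9.
So t_m = 2·m + (-9) + (-3)·3^m; at m=6 this is -2184.

-2184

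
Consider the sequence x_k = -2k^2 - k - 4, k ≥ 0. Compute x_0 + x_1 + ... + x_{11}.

Over k = 0..11: Σk = 66, Σk² = 506.
Total = (-2)·506 + (-1)·66 + (-4)·12 = -1126.

-1126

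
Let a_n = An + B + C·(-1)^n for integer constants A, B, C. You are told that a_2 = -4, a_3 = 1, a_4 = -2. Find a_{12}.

The three given values yield: 2A + B + C = -4; 3A + B - C = 1; 4A + B + C = -2.
Subtracting the first from the second: A - 2C = 5.
Subtracting the second from the third: A + 2C = -3.
Solving: C = -2, A = 1, then B = -4.
So a_n = 1·n + (-4) + (-2)·(-1)^n; at n=12 this is 6.

6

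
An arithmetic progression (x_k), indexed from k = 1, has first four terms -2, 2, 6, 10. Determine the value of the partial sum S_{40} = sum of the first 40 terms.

3040

Common difference d = 4.
x_k = -2 + (k - 1)·4.
x_{40} = 154; S = 40·(-2 + 154)/2 = 3040.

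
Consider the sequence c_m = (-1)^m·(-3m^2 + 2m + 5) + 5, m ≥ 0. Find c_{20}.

-1150

(-1)^20 = 1; -3m^2 + 2m + 5 at m=20 is -1155; so c_{20} = -1150.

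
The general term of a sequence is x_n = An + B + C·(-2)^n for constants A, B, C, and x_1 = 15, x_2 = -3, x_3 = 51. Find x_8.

-975

The three given values yield: A + B - 2C = 15; 2A + B + 4C = -3; 3A + B - 8C = 51.
Subtracting the first from the second: A + 6C = -18.
Subtracting the second from the third: A - 12C = 54.
Solving: C = -4, A = 6, then B = 1.
Hence x_8 = 6·8 + 1 + (-4)·256 = -975.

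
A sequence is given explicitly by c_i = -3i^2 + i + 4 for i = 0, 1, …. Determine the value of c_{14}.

-570

c_{14} = -3·14^2 + 1·14 + 4 = -570.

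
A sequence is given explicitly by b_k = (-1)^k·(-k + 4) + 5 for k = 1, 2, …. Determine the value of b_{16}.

(-1)^16 = 1; -k + 4 at k=16 is -12; so b_{16} = -7.

-7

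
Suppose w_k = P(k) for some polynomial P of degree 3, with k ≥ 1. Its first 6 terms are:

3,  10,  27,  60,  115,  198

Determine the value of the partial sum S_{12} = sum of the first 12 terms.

5668

1st diffs: 7, 17, 33, 55, 83.
2nd diffs: 10, 16, 22, 28.
3rd diffs: 6, 6, 6 (constant).
Newton forward-difference form: w_k = 3 + 7·C(k-1,1) + 10·C(k-1,2) + 6·C(k-1,3).
Continuing: …, 315, 472, 675, 930, …, w_{12} = 1620.
Summing k = 1..12 (12 terms) gives 5668.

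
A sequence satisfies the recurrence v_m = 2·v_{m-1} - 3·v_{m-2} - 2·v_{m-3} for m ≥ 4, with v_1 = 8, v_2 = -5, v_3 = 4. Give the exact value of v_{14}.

v_4 = 7  v_5 = 12  v_6 = -5  …  v_{11} = 1204  v_{12} = 1431  v_{13} = -1492  v_{14} = -9685.

-9685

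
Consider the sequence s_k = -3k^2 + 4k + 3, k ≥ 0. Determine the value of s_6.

-81

s_6 = -3·6^2 + 4·6 + 3 = -81.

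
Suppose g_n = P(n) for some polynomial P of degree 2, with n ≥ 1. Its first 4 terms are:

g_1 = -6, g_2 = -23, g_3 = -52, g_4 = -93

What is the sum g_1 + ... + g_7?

1st diffs: -17, -29, -41.
2nd diffs: -12, -12 (constant).
So g_n = -6n^2 + n - 1.
Continuing: -146, -211, -288.
Summing n = 1..7 (7 terms) gives -819.

-819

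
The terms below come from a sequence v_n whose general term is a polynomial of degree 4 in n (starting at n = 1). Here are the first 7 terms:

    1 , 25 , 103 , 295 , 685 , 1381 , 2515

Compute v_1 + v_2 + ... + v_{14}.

1st diffs: 24, 78, 192, 390, 696, 1134.
2nd diffs: 54, 114, 198, 306, 438.
3rd diffs: 60, 84, 108, 132.
4th diffs: 24, 24, 24 (constant).
So v_n = n^4 + 2n^2 + 3n - 5.
Continuing: …, 4243, 6745, 10225, 14911, …, v_{14} = 38845.
Summing n = 1..14 (14 terms) gives 129962.

129962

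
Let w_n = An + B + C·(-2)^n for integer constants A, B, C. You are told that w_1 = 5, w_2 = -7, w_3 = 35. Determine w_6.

-163

Write the equations: A + B - 2C = 5; 2A + B + 4C = -7; 3A + B - 8C = 35.
Subtracting the first from the second: A + 6C = -12.
Subtracting the second from the third: A - 12C = 42.
Solving: C = -3, A = 6, then B = -7.
So w_n = 6·n + (-7) + (-3)·(-2)^n; at n=6 this is -163.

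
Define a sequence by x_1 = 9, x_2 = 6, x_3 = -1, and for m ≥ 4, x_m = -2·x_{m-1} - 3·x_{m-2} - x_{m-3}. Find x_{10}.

-269

Applying the relation repeatedly:
x_4 = -25; x_5 = 47; x_6 = -18; x_7 = -80; x_8 = 167; x_9 = -76; x_{10} = -269.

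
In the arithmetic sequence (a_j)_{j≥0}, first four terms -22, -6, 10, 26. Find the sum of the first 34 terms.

8228

Common difference d = 16.
a_j = -22 + (j - 0)·16.
a_{33} = 506; S = 34·(-22 + 506)/2 = 8228.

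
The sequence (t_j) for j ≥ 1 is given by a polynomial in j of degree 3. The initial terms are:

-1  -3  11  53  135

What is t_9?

1st diffs: -2, 14, 42, 82.
2nd diffs: 16, 28, 40.
3rd diffs: 12, 12 (constant).
Newton forward-difference form: t_j = -1 + (-2)·C(j-1,1) + 16·C(j-1,2) + 12·C(j-1,3).
At j = 9: j-1 = 8, so t_9 = -1 - 16 + 448 + 672 = 1103.

1103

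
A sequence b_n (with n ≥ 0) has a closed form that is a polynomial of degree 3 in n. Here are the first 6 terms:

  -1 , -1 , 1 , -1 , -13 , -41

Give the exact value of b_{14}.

1st diffs: 0, 2, -2, -12, -28.
2nd diffs: 2, -4, -10, -16.
3rd diffs: -6, -6, -6 (constant).
Newton forward-difference form: b_n = -1 + 2·C(n,2) + (-6)·C(n,3).
At n = 14: n = 14, so b_{14} = -1 + 182 - 2184 = -2003.

-2003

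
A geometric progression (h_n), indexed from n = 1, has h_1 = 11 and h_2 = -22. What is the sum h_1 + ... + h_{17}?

Common ratio r = -2.
h_n = 11·(-2)^(n-1).
S = 11·((-2)^17 - 1)/(-2 - 1) = 11·(-131072 - 1)/(-3) = 480601.

480601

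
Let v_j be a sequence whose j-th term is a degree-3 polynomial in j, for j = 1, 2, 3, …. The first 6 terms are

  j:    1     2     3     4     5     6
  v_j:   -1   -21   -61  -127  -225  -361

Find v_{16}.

-5131

1st diffs: -20, -40, -66, -98, -136.
2nd diffs: -20, -26, -32, -38.
3rd diffs: -6, -6, -6 (constant).
So v_j = -j^3 - 4j^2 - j + 5.
Evaluating at j = 16 gives v_{16} = -5131.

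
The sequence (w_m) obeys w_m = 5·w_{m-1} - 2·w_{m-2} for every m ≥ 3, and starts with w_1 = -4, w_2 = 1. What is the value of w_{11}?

Iterate the recurrence:
w_3 = 13  w_4 = 63  w_5 = 289  w_6 = 1319  w_7 = 6017  w_8 = 27447  w_9 = 125201  w_{10} = 571111  w_{11} = 2605153.

2605153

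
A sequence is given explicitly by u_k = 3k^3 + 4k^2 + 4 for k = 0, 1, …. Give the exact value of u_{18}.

18796

u_{18} = 3·18^3 + 4·18^2 + 4 = 18796.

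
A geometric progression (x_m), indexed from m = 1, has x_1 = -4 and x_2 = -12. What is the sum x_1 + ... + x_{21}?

Common ratio r = 3.
x_m = (-4)·3^(m-1).
S = (-4)·(3^21 - 1)/(3 - 1) = (-4)·(10460353203 - 1)/(2) = -20920706404.

-20920706404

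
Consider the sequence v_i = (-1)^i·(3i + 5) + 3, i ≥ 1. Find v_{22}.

74

(-1)^22 = 1; 3i + 5 at i=22 is 71; so v_{22} = 74.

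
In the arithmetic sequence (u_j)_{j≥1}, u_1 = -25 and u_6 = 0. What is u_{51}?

Common difference d = (0 - (-25)) / (6 - 1) = 5.
u_j = -25 + (j - 1)·5.
u_{51} = -25 + 50·5 = 225.

225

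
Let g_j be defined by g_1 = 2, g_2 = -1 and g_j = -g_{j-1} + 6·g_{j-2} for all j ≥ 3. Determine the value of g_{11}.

Applying the relation repeatedly:
g_3 = 13, g_4 = -19, g_5 = 97, g_6 = -211, g_7 = 793, g_8 = -2059, g_9 = 6817, g_{10} = -19171, g_{11} = 60073.
(Characteristic roots are 2 and -3.)

60073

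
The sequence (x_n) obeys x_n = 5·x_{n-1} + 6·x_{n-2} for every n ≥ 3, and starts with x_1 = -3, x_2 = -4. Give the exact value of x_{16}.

Compute successive terms:
x_3 = -38  x_4 = -214  x_5 = -1298  …  x_{13} = -2176782338  x_{14} = -13060694014  x_{15} = -78364164098  x_{16} = -470184984574.
(Characteristic roots are 6 and -1.)

-470184984574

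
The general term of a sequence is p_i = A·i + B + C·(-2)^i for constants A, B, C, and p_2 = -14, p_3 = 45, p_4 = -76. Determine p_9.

2559

Write the equations: 2A + B + 4C = -14; 3A + B - 8C = 45; 4A + B + 16C = -76.
Subtracting the first from the second: A - 12C = 59.
Subtracting the second from the third: A + 24C = -121.
Solving: C = -5, A = -1, then B = 8.
Hence p_9 = -1·9 + 8 + (-5)·(-512) = 2559.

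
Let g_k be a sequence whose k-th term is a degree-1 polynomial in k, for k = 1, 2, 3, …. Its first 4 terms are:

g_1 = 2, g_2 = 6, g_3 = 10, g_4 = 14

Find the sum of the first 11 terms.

242

1st diffs: 4, 4, 4 (constant).
So g_k = 4k - 2.
Continuing: …, 18, 22, 26, 30, …, g_{11} = 42.
Summing k = 1..11 (11 terms) gives 242.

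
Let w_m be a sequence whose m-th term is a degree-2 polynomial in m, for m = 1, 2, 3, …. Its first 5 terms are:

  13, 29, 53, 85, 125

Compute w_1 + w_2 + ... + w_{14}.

4550

1st diffs: 16, 24, 32, 40.
2nd diffs: 8, 8, 8 (constant).
So w_m = 4m^2 + 4m + 5.
Continuing: …, 173, 229, 293, 365, …, w_{14} = 845.
Summing m = 1..14 (14 terms) gives 4550.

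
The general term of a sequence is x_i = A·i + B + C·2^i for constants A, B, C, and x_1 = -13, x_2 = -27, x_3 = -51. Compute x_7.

Plug in i = 1, 2, 3: A + B + 2C = -13; 2A + B + 4C = -27; 3A + B + 8C = -51.
Subtracting the first from the second: A + 2C = -14.
Subtracting the second from the third: A + 4C = -24.
Solving: C = -5, A = -4, then B = 1.
Therefore x_7 = -28 + 1 + (-5)·128 = -667.

-667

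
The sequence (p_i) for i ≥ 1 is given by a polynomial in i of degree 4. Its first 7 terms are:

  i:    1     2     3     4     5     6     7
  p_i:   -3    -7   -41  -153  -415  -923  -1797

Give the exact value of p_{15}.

-44285

1st diffs: -4, -34, -112, -262, -508, -874.
2nd diffs: -30, -78, -150, -246, -366.
3rd diffs: -48, -72, -96, -120.
4th diffs: -24, -24, -24 (constant).
So p_i = -i^4 + 2i^3 - 2i^2 + 3i - 5.
Evaluating at i = 15 gives p_{15} = -44285.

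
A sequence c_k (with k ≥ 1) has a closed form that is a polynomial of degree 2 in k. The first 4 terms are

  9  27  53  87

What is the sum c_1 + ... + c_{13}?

1st diffs: 18, 26, 34.
2nd diffs: 8, 8 (constant).
Newton forward-difference form: c_k = 9 + 18·C(k-1,1) + 8·C(k-1,2).
Continuing: …, 129, 179, 237, 303, …, c_{13} = 753.
Summing k = 1..13 (13 terms) gives 3809.

3809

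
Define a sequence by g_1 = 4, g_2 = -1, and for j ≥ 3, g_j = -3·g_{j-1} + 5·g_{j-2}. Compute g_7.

Compute successive terms:
g_3 = 23; g_4 = -74; g_5 = 337; g_6 = -1381; g_7 = 5828.

5828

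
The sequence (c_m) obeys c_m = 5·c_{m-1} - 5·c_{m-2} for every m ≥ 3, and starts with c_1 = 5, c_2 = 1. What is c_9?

-77500

Step forward from the initial values:
c_3 = -20, c_4 = -105, c_5 = -425, c_6 = -1600, c_7 = -5875, c_8 = -21375, c_9 = -77500.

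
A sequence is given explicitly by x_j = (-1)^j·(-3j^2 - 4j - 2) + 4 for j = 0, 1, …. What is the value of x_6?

-130

(-1)^6 = 1; -3j^2 - 4j - 2 at j=6 is -134; so x_6 = -130.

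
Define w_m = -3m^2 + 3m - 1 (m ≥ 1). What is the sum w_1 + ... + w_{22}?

Over m = 1..22: Σm = 253, Σm² = 3795.
Total = (-3)·3795 + (3)·253 + (-1)·22 = -10648.

-10648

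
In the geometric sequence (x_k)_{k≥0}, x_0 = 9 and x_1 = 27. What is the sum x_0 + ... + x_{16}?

581130729

Common ratio r = 3.
x_k = 9·3^(k-0).
S = 9·(3^17 - 1)/(3 - 1) = 9·(129140163 - 1)/(2) = 581130729.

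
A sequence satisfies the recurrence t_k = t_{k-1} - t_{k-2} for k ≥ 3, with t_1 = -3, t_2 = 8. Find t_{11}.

Iterate the recurrence:
t_3 = 11; t_4 = 3; t_5 = -8; t_6 = -11; t_7 = -3; t_8 = 8; t_9 = 11; t_{10} = 3; t_{11} = -8.

-8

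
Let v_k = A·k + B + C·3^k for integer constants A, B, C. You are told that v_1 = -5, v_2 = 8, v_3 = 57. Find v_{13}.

4782895

Write the equations: A + B + 3C = -5; 2A + B + 9C = 8; 3A + B + 27C = 57.
Subtracting the first from the second: A + 6C = 13.
Subtracting the second from the third: A + 18C = 49.
Solving: C = 3, A = -5, then B = -9.
Therefore v_{13} = -65 + (-9) + 3·1594323 = 4782895.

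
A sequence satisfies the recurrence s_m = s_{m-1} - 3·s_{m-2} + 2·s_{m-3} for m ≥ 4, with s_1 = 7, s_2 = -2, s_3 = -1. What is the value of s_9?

Compute successive terms:
s_4 = 19; s_5 = 18; s_6 = -41; s_7 = -57; s_8 = 102; s_9 = 191.

191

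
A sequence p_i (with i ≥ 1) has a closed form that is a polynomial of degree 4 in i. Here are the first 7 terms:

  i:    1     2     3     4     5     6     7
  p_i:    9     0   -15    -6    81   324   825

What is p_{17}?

1st diffs: -9, -15, 9, 87, 243, 501.
2nd diffs: -6, 24, 78, 156, 258.
3rd diffs: 30, 54, 78, 102.
4th diffs: 24, 24, 24 (constant).
Newton forward-difference form: p_i = 9 + (-9)·C(i-1,1) + (-6)·C(i-1,2) + 30·C(i-1,3) + 24·C(i-1,4).
At i = 17: i-1 = 16, so p_{17} = 9 - 144 - 720 + 16800 + 43680 = 59625.

59625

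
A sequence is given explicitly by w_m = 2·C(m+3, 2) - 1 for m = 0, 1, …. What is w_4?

C(7, 2) = 21, so w_4 = 41.

41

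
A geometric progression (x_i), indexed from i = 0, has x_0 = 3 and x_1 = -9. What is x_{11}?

Common ratio r = -3.
x_i = 3·(-3)^(i-0).
x_{11} = 3·(-3)^11 = -531441.

-531441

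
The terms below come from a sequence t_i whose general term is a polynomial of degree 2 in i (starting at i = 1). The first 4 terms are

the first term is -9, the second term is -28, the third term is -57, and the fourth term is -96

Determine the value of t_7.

1st diffs: -19, -29, -39.
2nd diffs: -10, -10 (constant).
So t_i = -5i^2 - 4i.
Evaluating at i = 7 gives t_7 = -273.

-273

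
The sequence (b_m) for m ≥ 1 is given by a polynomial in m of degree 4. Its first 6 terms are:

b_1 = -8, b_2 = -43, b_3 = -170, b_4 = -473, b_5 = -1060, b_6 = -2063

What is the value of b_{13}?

-36860

1st diffs: -35, -127, -303, -587, -1003.
2nd diffs: -92, -176, -284, -416.
3rd diffs: -84, -108, -132.
4th diffs: -24, -24 (constant).
So b_m = -m^4 - 4m^3 + 3m^2 - m - 5.
Evaluating at m = 13 gives b_{13} = -36860.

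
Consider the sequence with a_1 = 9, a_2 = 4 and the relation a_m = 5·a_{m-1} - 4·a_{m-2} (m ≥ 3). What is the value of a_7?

Compute successive terms:
a_3 = -16; a_4 = -96; a_5 = -416; a_6 = -1696; a_7 = -6816.
(Characteristic roots are 4 and 1.)

-6816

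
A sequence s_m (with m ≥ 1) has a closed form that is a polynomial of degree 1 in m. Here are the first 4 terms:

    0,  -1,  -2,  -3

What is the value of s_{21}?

1st diffs: -1, -1, -1 (constant).
So s_m = -m + 1.
Evaluating at m = 21 gives s_{21} = -20.

-20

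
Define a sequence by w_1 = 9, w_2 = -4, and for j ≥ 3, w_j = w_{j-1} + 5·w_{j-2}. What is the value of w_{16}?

12828381

Iterate the recurrence:
w_3 = 41, w_4 = 21, w_5 = 226, …, w_{13} = 598641, w_{14} = 1639196, w_{15} = 4632401, w_{16} = 12828381.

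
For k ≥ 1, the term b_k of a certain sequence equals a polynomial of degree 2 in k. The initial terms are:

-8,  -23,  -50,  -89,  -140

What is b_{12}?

-833

1st diffs: -15, -27, -39, -51.
2nd diffs: -12, -12, -12 (constant).
Newton forward-difference form: b_k = -8 + (-15)·C(k-1,1) + (-12)·C(k-1,2).
At k = 12: k-1 = 11, so b_{12} = -8 - 165 - 660 = -833.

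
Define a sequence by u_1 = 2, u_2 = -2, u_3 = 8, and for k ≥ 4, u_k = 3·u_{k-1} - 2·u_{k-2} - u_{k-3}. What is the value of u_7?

Iterate the recurrence:
u_4 = 26;  u_5 = 64;  u_6 = 132;  u_7 = 242.

242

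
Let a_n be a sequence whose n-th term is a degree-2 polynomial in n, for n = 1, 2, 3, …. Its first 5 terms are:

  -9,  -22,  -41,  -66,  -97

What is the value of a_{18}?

-1046

1st diffs: -13, -19, -25, -31.
2nd diffs: -6, -6, -6 (constant).
So a_n = -3n^2 - 4n - 2.
Evaluating at n = 18 gives a_{18} = -1046.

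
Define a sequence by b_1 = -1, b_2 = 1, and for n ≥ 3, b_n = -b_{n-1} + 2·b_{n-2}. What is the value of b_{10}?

Compute successive terms:
b_3 = -3; b_4 = 5; b_5 = -11; b_6 = 21; b_7 = -43; b_8 = 85; b_9 = -171; b_{10} = 341.
(Characteristic roots are 1 and -2.)

341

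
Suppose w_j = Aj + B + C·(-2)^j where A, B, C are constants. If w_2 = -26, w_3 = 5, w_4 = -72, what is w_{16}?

-196692

Plug in j = 2, 3, 4: 2A + B + 4C = -26; 3A + B - 8C = 5; 4A + B + 16C = -72.
Subtracting the first from the second: A - 12C = 31.
Subtracting the second from the third: A + 24C = -77.
Solving: C = -3, A = -5, then B = -4.
Therefore w_{16} = -80 + (-4) + (-3)·65536 = -196692.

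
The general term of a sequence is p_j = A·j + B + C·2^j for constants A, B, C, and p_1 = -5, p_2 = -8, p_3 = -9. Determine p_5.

5

Write the equations: A + B + 2C = -5; 2A + B + 4C = -8; 3A + B + 8C = -9.
Subtracting the first from the second: A + 2C = -3.
Subtracting the second from the third: A + 4C = -1.
Solving: C = 1, A = -5, then B = -2.
Therefore p_5 = -25 + (-2) + 1·32 = 5.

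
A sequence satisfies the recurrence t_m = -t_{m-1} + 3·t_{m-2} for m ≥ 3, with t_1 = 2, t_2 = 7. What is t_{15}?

t_3 = -1; t_4 = 22; t_5 = -25; …; t_{12} = 11827; t_{13} = -27022; t_{14} = 62503; t_{15} = -143569.

-143569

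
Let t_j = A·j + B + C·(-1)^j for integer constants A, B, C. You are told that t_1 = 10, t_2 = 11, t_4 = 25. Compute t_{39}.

Plug in j = 1, 2, 4: A + B - C = 10; 2A + B + C = 11; 4A + B + C = 25.
Subtracting the first from the second: A + 2C = 1.
Subtracting the second from the third: 2A = 14.
Solving: C = -3, A = 7, then B = 0.
So t_j = 7·j + 0 + (-3)·(-1)^j; at j=39 this is 276.

276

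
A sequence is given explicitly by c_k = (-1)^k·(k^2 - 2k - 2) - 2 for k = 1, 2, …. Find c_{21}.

(-1)^21 = -1; k^2 - 2k - 2 at k=21 is 397; so c_{21} = -399.

-399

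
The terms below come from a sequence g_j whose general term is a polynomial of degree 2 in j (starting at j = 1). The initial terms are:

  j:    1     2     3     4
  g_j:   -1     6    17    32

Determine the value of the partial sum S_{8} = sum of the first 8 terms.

1st diffs: 7, 11, 15.
2nd diffs: 4, 4 (constant).
So g_j = 2j^2 + j - 4.
Continuing: 51, 74, 101, 132.
Summing j = 1..8 (8 terms) gives 412.

412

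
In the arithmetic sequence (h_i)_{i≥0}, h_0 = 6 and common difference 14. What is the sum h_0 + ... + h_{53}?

20358

h_i = 6 + (i - 0)·14.
h_{53} = 748; S = 54·(6 + 748)/2 = 20358.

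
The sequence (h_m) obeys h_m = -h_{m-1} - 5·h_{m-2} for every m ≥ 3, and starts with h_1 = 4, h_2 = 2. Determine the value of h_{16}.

Iterate the recurrence:
h_3 = -22;  h_4 = 12;  h_5 = 98;  …;  h_{13} = -44572;  h_{14} = -91838;  h_{15} = 314698;  h_{16} = 144492.

144492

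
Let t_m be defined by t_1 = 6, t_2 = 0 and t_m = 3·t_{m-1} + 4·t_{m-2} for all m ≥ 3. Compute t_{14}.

80530632

t_3 = 24;  t_4 = 72;  t_5 = 312;  …;  t_{11} = 1258296;  t_{12} = 5033160;  t_{13} = 20132664;  t_{14} = 80530632.
(Characteristic roots are 4 and -1.)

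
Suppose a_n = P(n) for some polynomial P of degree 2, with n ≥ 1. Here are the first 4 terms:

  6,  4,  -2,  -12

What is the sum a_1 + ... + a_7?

-140

1st diffs: -2, -6, -10.
2nd diffs: -4, -4 (constant).
Newton forward-difference form: a_n = 6 + (-2)·C(n-1,1) + (-4)·C(n-1,2).
Continuing: -26, -44, -66.
Summing n = 1..7 (7 terms) gives -140.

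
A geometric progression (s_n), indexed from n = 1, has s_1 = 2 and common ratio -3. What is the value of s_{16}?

-28697814

s_n = 2·(-3)^(n-1).
s_{16} = 2·(-3)^15 = -28697814.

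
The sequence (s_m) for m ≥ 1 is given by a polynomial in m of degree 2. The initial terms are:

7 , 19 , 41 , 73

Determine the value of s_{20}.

1945

1st diffs: 12, 22, 32.
2nd diffs: 10, 10 (constant).
So s_m = 5m^2 - 3m + 5.
Evaluating at m = 20 gives s_{20} = 1945.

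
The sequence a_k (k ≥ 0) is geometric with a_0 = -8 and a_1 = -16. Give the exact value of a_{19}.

-4194304

Common ratio r = 2.
a_k = (-8)·2^(k-0).
a_{19} = (-8)·2^19 = -4194304.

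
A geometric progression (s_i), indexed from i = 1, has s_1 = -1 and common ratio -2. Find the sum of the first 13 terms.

-2731

s_i = (-1)·(-2)^(i-1).
S = (-1)·((-2)^13 - 1)/(-2 - 1) = (-1)·(-8192 - 1)/(-3) = -2731.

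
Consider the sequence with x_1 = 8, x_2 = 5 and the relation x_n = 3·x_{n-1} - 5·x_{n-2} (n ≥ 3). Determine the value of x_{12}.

-61225

Compute successive terms:
x_3 = -25; x_4 = -100; x_5 = -175; x_6 = -25; x_7 = 800; x_8 = 2525; x_9 = 3575; x_{10} = -1900; x_{11} = -23575; x_{12} = -61225.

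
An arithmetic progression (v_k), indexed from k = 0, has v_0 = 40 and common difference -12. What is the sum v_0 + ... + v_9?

-140

v_k = 40 + (k - 0)·(-12).
v_9 = -68; S = 10·(40 + (-68))/2 = -140.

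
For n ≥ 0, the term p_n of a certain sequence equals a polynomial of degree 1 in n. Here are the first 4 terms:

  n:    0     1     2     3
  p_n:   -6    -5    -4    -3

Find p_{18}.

12

1st diffs: 1, 1, 1 (constant).
So p_n = n - 6.
Evaluating at n = 18 gives p_{18} = 12.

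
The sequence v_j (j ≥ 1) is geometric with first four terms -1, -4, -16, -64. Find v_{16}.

-1073741824

Common ratio r = 4.
v_j = (-1)·4^(j-1).
v_{16} = (-1)·4^15 = -1073741824.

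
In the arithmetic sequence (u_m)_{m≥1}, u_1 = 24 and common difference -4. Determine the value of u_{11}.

-16

u_m = 24 + (m - 1)·(-4).
u_{11} = 24 + 10·(-4) = -16.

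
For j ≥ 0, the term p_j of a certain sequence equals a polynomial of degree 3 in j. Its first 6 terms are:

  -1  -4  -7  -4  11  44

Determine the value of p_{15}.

1st diffs: -3, -3, 3, 15, 33.
2nd diffs: 0, 6, 12, 18.
3rd diffs: 6, 6, 6 (constant).
Newton forward-difference form: p_j = -1 + (-3)·C(j,1) + 6·C(j,3).
At j = 15: j = 15, so p_{15} = -1 - 45 + 2730 = 2684.

2684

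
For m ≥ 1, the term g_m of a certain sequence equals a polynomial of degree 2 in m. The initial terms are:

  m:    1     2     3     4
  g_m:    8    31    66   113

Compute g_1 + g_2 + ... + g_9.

1st diffs: 23, 35, 47.
2nd diffs: 12, 12 (constant).
Newton forward-difference form: g_m = 8 + 23·C(m-1,1) + 12·C(m-1,2).
Continuing: …, 172, 243, 326, 421, …, g_9 = 528.
Summing m = 1..9 (9 terms) gives 1908.

1908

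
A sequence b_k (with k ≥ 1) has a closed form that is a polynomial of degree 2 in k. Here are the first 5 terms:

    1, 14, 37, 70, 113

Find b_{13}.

817

1st diffs: 13, 23, 33, 43.
2nd diffs: 10, 10, 10 (constant).
Newton forward-difference form: b_k = 1 + 13·C(k-1,1) + 10·C(k-1,2).
At k = 13: k-1 = 12, so b_{13} = 1 + 156 + 660 = 817.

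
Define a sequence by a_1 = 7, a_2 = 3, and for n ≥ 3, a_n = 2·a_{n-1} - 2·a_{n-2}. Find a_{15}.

a_3 = -8  a_4 = -22  a_5 = -28  …  a_{12} = -352  a_{13} = -448  a_{14} = -192  a_{15} = 512.

512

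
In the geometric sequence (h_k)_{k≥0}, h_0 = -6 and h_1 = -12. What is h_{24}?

-100663296

Common ratio r = 2.
h_k = (-6)·2^(k-0).
h_{24} = (-6)·2^24 = -100663296.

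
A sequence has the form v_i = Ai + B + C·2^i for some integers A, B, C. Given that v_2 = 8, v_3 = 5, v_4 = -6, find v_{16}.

-130986

Plug in i = 2, 3, 4: 2A + B + 4C = 8; 3A + B + 8C = 5; 4A + B + 16C = -6.
Subtracting the first from the second: A + 4C = -3.
Subtracting the second from the third: A + 8C = -11.
Solving: C = -2, A = 5, then B = 6.
Hence v_{16} = 5·16 + 6 + (-2)·65536 = -130986.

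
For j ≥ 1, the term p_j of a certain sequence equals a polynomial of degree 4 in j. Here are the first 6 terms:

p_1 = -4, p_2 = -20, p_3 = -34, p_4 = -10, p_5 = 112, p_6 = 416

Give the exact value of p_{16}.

49106

1st diffs: -16, -14, 24, 122, 304.
2nd diffs: 2, 38, 98, 182.
3rd diffs: 36, 60, 84.
4th diffs: 24, 24 (constant).
So p_j = j^4 - 4j^3 - 3j + 2.
Evaluating at j = 16 gives p_{16} = 49106.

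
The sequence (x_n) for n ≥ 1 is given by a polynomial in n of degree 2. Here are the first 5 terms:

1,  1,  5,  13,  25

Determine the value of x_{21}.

1st diffs: 0, 4, 8, 12.
2nd diffs: 4, 4, 4 (constant).
So x_n = 2n^2 - 6n + 5.
Evaluating at n = 21 gives x_{21} = 761.

761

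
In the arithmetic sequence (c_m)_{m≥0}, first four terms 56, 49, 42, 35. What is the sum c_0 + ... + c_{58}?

Common difference d = -7.
c_m = 56 + (m - 0)·(-7).
c_{58} = -350; S = 59·(56 + (-350))/2 = -8673.

-8673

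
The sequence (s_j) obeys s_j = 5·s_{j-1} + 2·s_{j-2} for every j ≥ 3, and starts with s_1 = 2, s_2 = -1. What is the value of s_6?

-199

Compute successive terms:
s_3 = -1;  s_4 = -7;  s_5 = -37;  s_6 = -199.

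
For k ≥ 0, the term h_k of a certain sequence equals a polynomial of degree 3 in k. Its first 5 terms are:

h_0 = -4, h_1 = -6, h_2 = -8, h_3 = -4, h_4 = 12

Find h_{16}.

3324

1st diffs: -2, -2, 4, 16.
2nd diffs: 0, 6, 12.
3rd diffs: 6, 6 (constant).
Newton forward-difference form: h_k = -4 + (-2)·C(k,1) + 6·C(k,3).
At k = 16: k = 16, so h_{16} = -4 - 32 + 3360 = 3324.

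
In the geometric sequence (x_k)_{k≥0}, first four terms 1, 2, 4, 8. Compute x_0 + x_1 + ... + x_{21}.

Common ratio r = 2.
x_k = 1·2^(k-0).
S = 1·(2^22 - 1)/(2 - 1) = 1·(4194304 - 1)/(1) = 4194303.

4194303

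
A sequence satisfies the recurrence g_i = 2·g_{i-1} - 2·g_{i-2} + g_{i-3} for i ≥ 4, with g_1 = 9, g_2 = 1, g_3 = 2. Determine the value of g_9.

2

Applying the relation repeatedly:
g_4 = 11, g_5 = 19, g_6 = 18, g_7 = 9, g_8 = 1, g_9 = 2.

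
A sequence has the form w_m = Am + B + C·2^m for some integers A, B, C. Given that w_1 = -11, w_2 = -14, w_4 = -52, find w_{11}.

-8145

Plug in m = 1, 2, 4: A + B + 2C = -11; 2A + B + 4C = -14; 4A + B + 16C = -52.
Subtracting the first from the second: A + 2C = -3.
Subtracting the second from the third: 2A + 12C = -38.
Solving: C = -4, A = 5, then B = -8.
So w_m = 5·m + (-8) + (-4)·2^m; at m=11 this is -8145.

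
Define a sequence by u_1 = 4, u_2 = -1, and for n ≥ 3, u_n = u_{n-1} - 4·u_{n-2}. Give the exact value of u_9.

-89

Step forward from the initial values:
u_3 = -17, u_4 = -13, u_5 = 55, u_6 = 107, u_7 = -113, u_8 = -541, u_9 = -89.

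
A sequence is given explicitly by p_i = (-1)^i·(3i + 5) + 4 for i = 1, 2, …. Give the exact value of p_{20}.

(-1)^20 = 1; 3i + 5 at i=20 is 65; so p_{20} = 69.

69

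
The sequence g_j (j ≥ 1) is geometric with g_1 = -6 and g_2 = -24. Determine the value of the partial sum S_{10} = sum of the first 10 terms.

Common ratio r = 4.
g_j = (-6)·4^(j-1).
S = (-6)·(4^10 - 1)/(4 - 1) = (-6)·(1048576 - 1)/(3) = -2097150.

-2097150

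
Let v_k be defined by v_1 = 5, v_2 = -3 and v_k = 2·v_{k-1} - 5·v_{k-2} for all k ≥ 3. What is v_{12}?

42913

Compute successive terms:
v_3 = -31  v_4 = -47  v_5 = 61  v_6 = 357  v_7 = 409  v_8 = -967  v_9 = -3979  v_{10} = -3123  v_{11} = 13649  v_{12} = 42913.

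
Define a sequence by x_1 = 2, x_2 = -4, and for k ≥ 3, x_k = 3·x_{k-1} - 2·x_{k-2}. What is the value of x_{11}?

-6136

Compute successive terms:
x_3 = -16  x_4 = -40  x_5 = -88  x_6 = -184  x_7 = -376  x_8 = -760  x_9 = -1528  x_{10} = -3064  x_{11} = -6136.
(Characteristic roots are 2 and 1.)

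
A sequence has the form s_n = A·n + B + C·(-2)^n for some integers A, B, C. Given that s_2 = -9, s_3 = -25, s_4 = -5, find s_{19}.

-524369

The three given values yield: 2A + B + 4C = -9; 3A + B - 8C = -25; 4A + B + 16C = -5.
Subtracting the first from the second: A - 12C = -16.
Subtracting the second from the third: A + 24C = 20.
Solving: C = 1, A = -4, then B = -5.
Hence s_{19} = -4·19 + (-5) + 1·(-524288) = -524369.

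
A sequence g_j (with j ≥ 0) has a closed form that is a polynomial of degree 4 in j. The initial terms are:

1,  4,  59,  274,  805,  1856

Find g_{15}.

120166

1st diffs: 3, 55, 215, 531, 1051.
2nd diffs: 52, 160, 316, 520.
3rd diffs: 108, 156, 204.
4th diffs: 48, 48 (constant).
Newton forward-difference form: g_j = 1 + 3·C(j,1) + 52·C(j,2) + 108·C(j,3) + 48·C(j,4).
At j = 15: j = 15, so g_{15} = 1 + 45 + 5460 + 49140 + 65520 = 120166.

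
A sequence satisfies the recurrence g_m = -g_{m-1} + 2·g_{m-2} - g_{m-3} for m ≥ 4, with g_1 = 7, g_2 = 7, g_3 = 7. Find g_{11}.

Compute successive terms:
g_4 = 0, g_5 = 7, g_6 = -14, g_7 = 28, g_8 = -63, g_9 = 133, g_{10} = -287, g_{11} = 616.

616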